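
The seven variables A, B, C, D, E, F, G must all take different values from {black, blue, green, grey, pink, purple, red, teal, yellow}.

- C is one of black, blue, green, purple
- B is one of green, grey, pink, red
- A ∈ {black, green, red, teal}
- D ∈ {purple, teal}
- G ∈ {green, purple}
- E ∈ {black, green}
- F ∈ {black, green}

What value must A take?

red

The 2 variables E and F are confined to {black, green}, which locks those values in; drop them from A, B, C, G.
G must be purple (only option left). Remove purple from C, D.
C has just one choice, so C = blue.
D must be teal (only option left). Eliminate teal elsewhere: A.
So A = red.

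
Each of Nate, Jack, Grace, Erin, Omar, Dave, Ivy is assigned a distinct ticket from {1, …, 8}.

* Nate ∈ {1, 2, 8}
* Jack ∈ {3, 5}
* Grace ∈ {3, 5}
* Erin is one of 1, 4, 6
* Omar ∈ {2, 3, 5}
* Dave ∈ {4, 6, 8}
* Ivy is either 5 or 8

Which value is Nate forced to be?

Jack and Grace share exactly the 2 values {3, 5}; by pigeonhole those values go to them, so strike 3, 5 from Omar, Ivy.
Omar has just one choice, so Omar = 2. Strike 2 from Nate.
Ivy must be 8 (only option left). Strike 8 from Nate, Dave.
So Nate = 1.

1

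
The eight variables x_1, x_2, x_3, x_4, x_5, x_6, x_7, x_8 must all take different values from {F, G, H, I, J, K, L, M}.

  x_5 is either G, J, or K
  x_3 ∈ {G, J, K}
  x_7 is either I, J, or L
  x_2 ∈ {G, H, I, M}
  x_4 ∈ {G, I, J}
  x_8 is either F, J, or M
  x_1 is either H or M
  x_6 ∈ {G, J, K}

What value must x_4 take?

I

Among the 8 variables, F fits only x_8 (and all 8 values in {F, G, H, I, J, K, L, M} must be used), so x_8 = F.
Among the 7 still-open variables, L fits only x_7 (and all 7 values in {G, H, I, J, K, L, M} must be used), so x_7 = L.
x_3, x_5, x_6 share exactly the 3 values {G, J, K}; by pigeonhole those values go to them, so strike G, J, K from x_2, x_4.
So x_4 = I.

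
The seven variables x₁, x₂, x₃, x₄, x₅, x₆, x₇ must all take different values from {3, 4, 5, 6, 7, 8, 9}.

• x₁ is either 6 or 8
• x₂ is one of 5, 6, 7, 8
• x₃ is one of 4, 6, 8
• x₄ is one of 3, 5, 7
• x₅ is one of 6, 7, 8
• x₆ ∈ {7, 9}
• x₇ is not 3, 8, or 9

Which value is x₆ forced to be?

9

Among the 7 variables, 3 fits only x₄ (and all 7 values in {3, 4, 5, 6, 7, 8, 9} must be used), so x₄ = 3.
The 6 still-open variables draw from only 6 values {4, 5, 6, 7, 8, 9}, so each is used; only x₆ can be 9, hence x₆ = 9.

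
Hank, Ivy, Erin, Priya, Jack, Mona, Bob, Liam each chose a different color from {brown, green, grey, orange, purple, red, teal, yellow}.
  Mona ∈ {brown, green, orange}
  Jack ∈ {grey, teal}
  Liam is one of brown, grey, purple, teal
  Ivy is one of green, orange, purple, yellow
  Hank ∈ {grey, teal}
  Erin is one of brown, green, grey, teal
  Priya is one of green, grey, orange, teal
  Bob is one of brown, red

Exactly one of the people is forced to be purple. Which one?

Liam

Among the 8 variables, red fits only Bob (and all 8 values in {brown, green, grey, orange, purple, red, teal, yellow} must be used), so Bob = red.
The 7 still-open variables draw from only 7 values {brown, green, grey, orange, purple, teal, yellow}, so each is used; only Ivy can be yellow, hence Ivy = yellow.
The 6 still-open variables together cover exactly {brown, green, grey, orange, purple, teal} — 6 values for 6 variables — and purple appears only in Liam's list, so Liam = purple.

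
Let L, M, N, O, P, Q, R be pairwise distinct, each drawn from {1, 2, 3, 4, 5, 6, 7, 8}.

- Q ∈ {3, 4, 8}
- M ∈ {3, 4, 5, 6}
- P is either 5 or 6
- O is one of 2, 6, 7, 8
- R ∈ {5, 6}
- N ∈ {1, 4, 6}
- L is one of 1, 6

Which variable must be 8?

P and R share exactly the 2 values {5, 6}; by pigeonhole those values go to them, so strike 5, 6 from L, M, N, O.
L has just one choice, so L = 1. Remove 1 from N.
N has just one choice, so N = 4. Remove 4 from M, Q.
That leaves M = 3. Strike 3 from Q.
So 8 goes to Q.

Q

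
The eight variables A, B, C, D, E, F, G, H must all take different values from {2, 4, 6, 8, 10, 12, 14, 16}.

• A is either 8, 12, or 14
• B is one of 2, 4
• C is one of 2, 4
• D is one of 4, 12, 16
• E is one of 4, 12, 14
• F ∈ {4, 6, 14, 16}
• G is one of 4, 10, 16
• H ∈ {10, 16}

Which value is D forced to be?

12

The 8 variables draw from only 8 values {2, 4, 6, 8, 10, 12, 14, 16}, so each is used; only F can be 6, hence F = 6.
The 7 still-open variables draw from only 7 values {2, 4, 8, 10, 12, 14, 16}, so each is used; only A can be 8, hence A = 8.
The 6 still-open variables draw from only 6 values {2, 4, 10, 12, 14, 16}, so each is used; only E can be 14, hence E = 14.
Among the 5 still-open variables, 12 fits only D (and all 5 values in {2, 4, 10, 12, 16} must be used), so D = 12.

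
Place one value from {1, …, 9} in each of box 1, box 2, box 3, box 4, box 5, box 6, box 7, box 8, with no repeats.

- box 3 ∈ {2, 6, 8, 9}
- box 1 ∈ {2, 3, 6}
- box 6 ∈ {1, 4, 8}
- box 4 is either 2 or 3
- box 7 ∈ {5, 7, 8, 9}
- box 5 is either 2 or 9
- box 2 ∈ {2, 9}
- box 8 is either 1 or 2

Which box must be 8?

box 3

box 2 and box 5 share exactly the 2 values {2, 9}; by pigeonhole those values go to them, so strike 2, 9 from box 1, box 3, box 4, box 7, box 8.
box 4 has just one choice, so box 4 = 3. Strike 3 from box 1.
box 8 has just one choice, so box 8 = 1. Strike 1 from box 6.
box 1's domain is down to {6}, so box 1 = 6. Remove 6 from box 3.
So 8 goes to box 3.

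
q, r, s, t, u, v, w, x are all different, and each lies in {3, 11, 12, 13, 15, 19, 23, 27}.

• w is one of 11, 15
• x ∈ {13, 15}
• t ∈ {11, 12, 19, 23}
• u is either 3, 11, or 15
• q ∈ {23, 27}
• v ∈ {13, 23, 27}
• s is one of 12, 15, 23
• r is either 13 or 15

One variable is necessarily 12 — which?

s

Among the 8 variables, 3 fits only u (and all 8 values in {3, 11, 12, 13, 15, 19, 23, 27} must be used), so u = 3.
Among the 7 still-open variables, 19 fits only t (and all 7 values in {11, 12, 13, 15, 19, 23, 27} must be used), so t = 19.
The 6 still-open variables together cover exactly {11, 12, 13, 15, 23, 27} — 6 values for 6 variables — and 11 appears only in w's list, so w = 11.
The 5 still-open variables draw from only 5 values {12, 13, 15, 23, 27}, so each is used; only s can be 12, hence s = 12.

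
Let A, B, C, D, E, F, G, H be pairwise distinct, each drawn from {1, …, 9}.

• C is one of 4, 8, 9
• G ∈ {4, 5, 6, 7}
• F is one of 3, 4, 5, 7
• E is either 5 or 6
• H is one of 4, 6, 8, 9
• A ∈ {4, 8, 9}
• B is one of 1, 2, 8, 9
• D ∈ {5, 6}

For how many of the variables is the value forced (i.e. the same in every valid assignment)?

D and E share exactly the 2 values {5, 6}; by pigeonhole those values go to them, so strike 5, 6 from F, G, H.
A, C, H share exactly the 3 values {4, 8, 9}; by pigeonhole those values go to them, so strike 4, 8, 9 from B, F, G.
G must be 7 (only option left). Strike 7 from F.
F must be 3 (only option left).
Determined: F=3, G=7. The other variables each still have more than one consistent value. That makes 2.

2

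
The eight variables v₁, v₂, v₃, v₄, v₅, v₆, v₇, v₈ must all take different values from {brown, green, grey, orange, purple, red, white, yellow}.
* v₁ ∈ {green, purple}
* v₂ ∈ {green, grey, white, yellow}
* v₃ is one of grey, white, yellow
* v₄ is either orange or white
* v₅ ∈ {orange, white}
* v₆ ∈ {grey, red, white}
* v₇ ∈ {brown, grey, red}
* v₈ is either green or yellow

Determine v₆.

red

Among the 8 variables, brown fits only v₇ (and all 8 values in {brown, green, grey, orange, purple, red, white, yellow} must be used), so v₇ = brown.
The 7 still-open variables together cover exactly {green, grey, orange, purple, red, white, yellow} — 7 values for 7 variables — and purple appears only in v₁'s list, so v₁ = purple.
The 6 still-open variables together cover exactly {green, grey, orange, red, white, yellow} — 6 values for 6 variables — and red appears only in v₆'s list, so v₆ = red.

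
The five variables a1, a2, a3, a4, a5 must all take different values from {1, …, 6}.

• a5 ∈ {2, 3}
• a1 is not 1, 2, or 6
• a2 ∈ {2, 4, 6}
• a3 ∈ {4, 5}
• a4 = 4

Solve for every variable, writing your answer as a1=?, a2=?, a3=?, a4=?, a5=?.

a1=3, a2=6, a3=5, a4=4, a5=2

a4's domain is down to {4}, so a4 = 4. Strike 4 from a1, a2, a3.
That leaves a3 = 5. So a1 can't be 5.
That leaves a1 = 3. So a5 can't be 3.
a5's domain is down to {2}, so a5 = 2. Eliminate 2 elsewhere: a2.
a2's domain is down to {6}, so a2 = 6.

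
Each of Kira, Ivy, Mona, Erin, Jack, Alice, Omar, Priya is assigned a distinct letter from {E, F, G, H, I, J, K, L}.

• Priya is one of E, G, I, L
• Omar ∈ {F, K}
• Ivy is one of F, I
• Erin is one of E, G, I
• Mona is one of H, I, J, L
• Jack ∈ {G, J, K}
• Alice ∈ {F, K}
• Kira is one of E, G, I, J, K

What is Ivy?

Among the 8 variables, H fits only Mona (and all 8 values in {E, F, G, H, I, J, K, L} must be used), so Mona = H.
The 7 still-open variables draw from only 7 values {E, F, G, I, J, K, L}, so each is used; only Priya can be L, hence Priya = L.
The 2 variables Alice and Omar are confined to {F, K}, which locks those values in; drop them from Kira, Ivy, Jack.
So Ivy = I.

I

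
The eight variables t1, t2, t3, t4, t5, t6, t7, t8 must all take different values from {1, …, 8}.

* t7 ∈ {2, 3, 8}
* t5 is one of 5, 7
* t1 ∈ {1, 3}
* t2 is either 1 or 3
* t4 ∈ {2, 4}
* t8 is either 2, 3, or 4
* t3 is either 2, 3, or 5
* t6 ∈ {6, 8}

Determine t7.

8

Among the 8 variables, 6 fits only t6 (and all 8 values in {1, 2, 3, 4, 5, 6, 7, 8} must be used), so t6 = 6.
The 7 still-open variables draw from only 7 values {1, 2, 3, 4, 5, 7, 8}, so each is used; only t5 can be 7, hence t5 = 7.
The 6 still-open variables draw from only 6 values {1, 2, 3, 4, 5, 8}, so each is used; only t3 can be 5, hence t3 = 5.
The 5 still-open variables together cover exactly {1, 2, 3, 4, 8} — 5 values for 5 variables — and 8 appears only in t7's list, so t7 = 8.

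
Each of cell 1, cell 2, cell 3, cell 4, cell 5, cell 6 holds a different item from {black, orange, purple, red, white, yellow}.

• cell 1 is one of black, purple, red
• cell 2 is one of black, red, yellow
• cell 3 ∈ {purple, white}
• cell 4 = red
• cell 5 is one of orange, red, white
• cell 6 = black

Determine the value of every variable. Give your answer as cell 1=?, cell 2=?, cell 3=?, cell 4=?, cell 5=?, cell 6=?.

cell 4's domain is down to {red}, so cell 4 = red. Strike red from cell 1, cell 2, cell 5.
cell 6's domain is down to {black}, so cell 6 = black. So cell 1, cell 2 can't be black.
That leaves cell 1 = purple. So cell 3 can't be purple.
That leaves cell 2 = yellow.
cell 3's domain is down to {white}, so cell 3 = white. Eliminate white elsewhere: cell 5.
cell 5's domain is down to {orange}, so cell 5 = orange.

cell 1=purple, cell 2=yellow, cell 3=white, cell 4=red, cell 5=orange, cell 6=black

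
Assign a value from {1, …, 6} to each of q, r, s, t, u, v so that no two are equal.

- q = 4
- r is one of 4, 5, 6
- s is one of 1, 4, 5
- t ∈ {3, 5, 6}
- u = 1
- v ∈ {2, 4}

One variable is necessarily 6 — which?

r

q must be 4 (only option left). So r, s, v can't be 4.
That leaves u = 1. Remove 1 from s.
v has just one choice, so v = 2.
That leaves s = 5. Strike 5 from r, t.
So 6 goes to r.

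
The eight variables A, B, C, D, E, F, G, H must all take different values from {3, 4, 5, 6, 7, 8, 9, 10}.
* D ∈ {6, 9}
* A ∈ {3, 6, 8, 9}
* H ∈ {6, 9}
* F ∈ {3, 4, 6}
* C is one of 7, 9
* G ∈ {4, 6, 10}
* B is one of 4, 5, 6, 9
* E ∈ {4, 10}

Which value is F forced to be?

Among the 8 variables, 5 fits only B (and all 8 values in {3, 4, 5, 6, 7, 8, 9, 10} must be used), so B = 5.
Among the 7 still-open variables, 7 fits only C (and all 7 values in {3, 4, 6, 7, 8, 9, 10} must be used), so C = 7.
The 6 still-open variables draw from only 6 values {3, 4, 6, 8, 9, 10}, so each is used; only A can be 8, hence A = 8.
Among the 5 still-open variables, 3 fits only F (and all 5 values in {3, 4, 6, 9, 10} must be used), so F = 3.

3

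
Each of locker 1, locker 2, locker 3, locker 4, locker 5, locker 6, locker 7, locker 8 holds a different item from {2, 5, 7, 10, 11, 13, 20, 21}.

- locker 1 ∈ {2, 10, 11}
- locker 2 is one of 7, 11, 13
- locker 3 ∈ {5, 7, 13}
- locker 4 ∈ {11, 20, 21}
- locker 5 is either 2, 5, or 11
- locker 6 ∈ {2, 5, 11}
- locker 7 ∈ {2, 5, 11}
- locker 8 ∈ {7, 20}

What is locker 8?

Among the 8 variables, 10 fits only locker 1 (and all 8 values in {2, 5, 7, 10, 11, 13, 20, 21} must be used), so locker 1 = 10.
The 7 still-open variables draw from only 7 values {2, 5, 7, 11, 13, 20, 21}, so each is used; only locker 4 can be 21, hence locker 4 = 21.
Among the 6 still-open variables, 20 fits only locker 8 (and all 6 values in {2, 5, 7, 11, 13, 20} must be used), so locker 8 = 20.

20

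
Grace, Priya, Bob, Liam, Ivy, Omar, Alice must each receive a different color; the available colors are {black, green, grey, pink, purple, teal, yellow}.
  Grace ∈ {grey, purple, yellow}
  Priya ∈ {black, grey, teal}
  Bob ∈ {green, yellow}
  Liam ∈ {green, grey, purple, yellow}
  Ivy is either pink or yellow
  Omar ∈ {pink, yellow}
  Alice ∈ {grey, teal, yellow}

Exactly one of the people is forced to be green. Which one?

Bob

The 7 variables draw from only 7 values {black, green, grey, pink, purple, teal, yellow}, so each is used; only Priya can be black, hence Priya = black.
Among the 6 still-open variables, teal fits only Alice (and all 6 values in {green, grey, pink, purple, teal, yellow} must be used), so Alice = teal.
The 2 variables Ivy and Omar are confined to {pink, yellow}, which locks those values in; drop them from Grace, Bob, Liam.
So green goes to Bob.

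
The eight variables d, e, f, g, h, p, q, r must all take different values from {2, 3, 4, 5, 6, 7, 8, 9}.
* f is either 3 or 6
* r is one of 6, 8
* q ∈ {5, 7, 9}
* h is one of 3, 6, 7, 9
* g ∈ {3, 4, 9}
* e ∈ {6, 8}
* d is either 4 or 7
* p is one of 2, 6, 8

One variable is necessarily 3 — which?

f

Among the 8 variables, 2 fits only p (and all 8 values in {2, 3, 4, 5, 6, 7, 8, 9} must be used), so p = 2.
The 7 still-open variables draw from only 7 values {3, 4, 5, 6, 7, 8, 9}, so each is used; only q can be 5, hence q = 5.
The 2 variables e and r are confined to {6, 8}, which locks those values in; drop them from f, h.
So 3 goes to f.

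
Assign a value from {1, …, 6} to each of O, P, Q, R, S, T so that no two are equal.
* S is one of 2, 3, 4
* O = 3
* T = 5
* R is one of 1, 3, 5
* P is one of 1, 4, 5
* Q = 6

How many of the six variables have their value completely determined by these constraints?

6

O's domain is down to {3}, so O = 3. So R, S can't be 3.
Q's domain is down to {6}, so Q = 6.
T has just one choice, so T = 5. Remove 5 from P, R.
R must be 1 (only option left). Eliminate 1 elsewhere: P.
P's domain is down to {4}, so P = 4. Remove 4 from S.
S's domain is down to {2}, so S = 2.
Every variable is fixed: O=3, P=4, Q=6, R=1, S=2, T=5. That makes 6.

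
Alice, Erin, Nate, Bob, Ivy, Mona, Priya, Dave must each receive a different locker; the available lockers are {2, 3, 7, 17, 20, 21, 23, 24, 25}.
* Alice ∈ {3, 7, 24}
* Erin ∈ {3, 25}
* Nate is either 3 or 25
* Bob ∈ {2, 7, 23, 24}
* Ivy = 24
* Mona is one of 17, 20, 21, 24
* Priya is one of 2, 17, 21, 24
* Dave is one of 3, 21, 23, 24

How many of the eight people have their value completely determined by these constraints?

Ivy's domain is down to {24}, so Ivy = 24. So Alice, Bob, Mona, Priya, Dave can't be 24.
Erin and Nate between them cover only {3, 25} — a naked pair. Remove those values from Alice, Dave.
Alice's domain is down to {7}, so Alice = 7. Strike 7 from Bob.
Determined: Alice=7, Ivy=24. The other people each still have more than one consistent value. That makes 2.

2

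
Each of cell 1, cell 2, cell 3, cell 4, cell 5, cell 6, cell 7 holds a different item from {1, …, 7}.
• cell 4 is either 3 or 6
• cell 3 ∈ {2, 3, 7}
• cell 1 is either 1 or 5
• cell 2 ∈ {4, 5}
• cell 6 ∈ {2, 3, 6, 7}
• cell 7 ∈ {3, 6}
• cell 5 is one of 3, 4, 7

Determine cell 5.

4

The 7 variables draw from only 7 values {1, 2, 3, 4, 5, 6, 7}, so each is used; only cell 1 can be 1, hence cell 1 = 1.
The 6 still-open variables draw from only 6 values {2, 3, 4, 5, 6, 7}, so each is used; only cell 2 can be 5, hence cell 2 = 5.
The 5 still-open variables draw from only 5 values {2, 3, 4, 6, 7}, so each is used; only cell 5 can be 4, hence cell 5 = 4.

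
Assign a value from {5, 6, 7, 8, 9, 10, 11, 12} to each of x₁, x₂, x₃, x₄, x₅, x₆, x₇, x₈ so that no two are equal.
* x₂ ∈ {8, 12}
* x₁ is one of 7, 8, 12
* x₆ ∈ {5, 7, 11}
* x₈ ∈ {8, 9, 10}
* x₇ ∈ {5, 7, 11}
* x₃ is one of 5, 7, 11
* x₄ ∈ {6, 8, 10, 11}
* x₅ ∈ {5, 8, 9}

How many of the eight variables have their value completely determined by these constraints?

The 8 variables draw from only 8 values {5, 6, 7, 8, 9, 10, 11, 12}, so each is used; only x₄ can be 6, hence x₄ = 6.
The 7 still-open variables draw from only 7 values {5, 7, 8, 9, 10, 11, 12}, so each is used; only x₈ can be 10, hence x₈ = 10.
The 6 still-open variables together cover exactly {5, 7, 8, 9, 11, 12} — 6 values for 6 variables — and 9 appears only in x₅'s list, so x₅ = 9.
x₃, x₆, x₇ between them cover only {5, 7, 11} — a naked triple. Remove those values from x₁.
Determined: x₄=6, x₅=9, x₈=10. The other variables each still have more than one consistent value. That makes 3.

3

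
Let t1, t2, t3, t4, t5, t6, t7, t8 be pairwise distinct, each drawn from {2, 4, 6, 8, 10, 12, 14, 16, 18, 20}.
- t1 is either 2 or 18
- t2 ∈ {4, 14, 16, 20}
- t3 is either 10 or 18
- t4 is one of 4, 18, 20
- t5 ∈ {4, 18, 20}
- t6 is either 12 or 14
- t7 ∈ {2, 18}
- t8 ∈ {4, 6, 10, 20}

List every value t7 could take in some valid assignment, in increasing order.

2, 18

t1 and t7 share exactly the 2 values {2, 18}; by pigeonhole those values go to them, so strike 2, 18 from t3, t4, t5.
t3 has just one choice, so t3 = 10. So t8 can't be 10.
t4 and t5 between them cover only {4, 20} — a naked pair. Remove those values from t2, t8.
That leaves t8 = 6.
No further eliminations apply; t7 can still be any of 2, 18.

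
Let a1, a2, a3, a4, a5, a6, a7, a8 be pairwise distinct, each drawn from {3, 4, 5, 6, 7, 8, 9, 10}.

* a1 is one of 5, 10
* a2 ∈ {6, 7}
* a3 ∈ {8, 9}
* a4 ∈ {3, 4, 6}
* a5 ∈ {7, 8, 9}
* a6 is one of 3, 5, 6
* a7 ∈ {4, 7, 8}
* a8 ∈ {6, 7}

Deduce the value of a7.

The 8 variables draw from only 8 values {3, 4, 5, 6, 7, 8, 9, 10}, so each is used; only a1 can be 10, hence a1 = 10.
Among the 7 still-open variables, 5 fits only a6 (and all 7 values in {3, 4, 5, 6, 7, 8, 9} must be used), so a6 = 5.
The 6 still-open variables together cover exactly {3, 4, 6, 7, 8, 9} — 6 values for 6 variables — and 3 appears only in a4's list, so a4 = 3.
The 5 still-open variables draw from only 5 values {4, 6, 7, 8, 9}, so each is used; only a7 can be 4, hence a7 = 4.

4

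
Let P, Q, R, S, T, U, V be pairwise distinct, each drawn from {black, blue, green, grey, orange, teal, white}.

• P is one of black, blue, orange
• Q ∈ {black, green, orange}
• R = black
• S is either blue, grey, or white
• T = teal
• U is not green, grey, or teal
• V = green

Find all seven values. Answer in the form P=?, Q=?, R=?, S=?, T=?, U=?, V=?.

R must be black (only option left). Remove black from P, Q, U.
That leaves T = teal.
V has just one choice, so V = green. Strike green from Q.
Q has just one choice, so Q = orange. Remove orange from P, U.
P's domain is down to {blue}, so P = blue. Eliminate blue elsewhere: S, U.
U has just one choice, so U = white. Eliminate white elsewhere: S.
S must be grey (only option left).

P=blue, Q=orange, R=black, S=grey, T=teal, U=white, V=green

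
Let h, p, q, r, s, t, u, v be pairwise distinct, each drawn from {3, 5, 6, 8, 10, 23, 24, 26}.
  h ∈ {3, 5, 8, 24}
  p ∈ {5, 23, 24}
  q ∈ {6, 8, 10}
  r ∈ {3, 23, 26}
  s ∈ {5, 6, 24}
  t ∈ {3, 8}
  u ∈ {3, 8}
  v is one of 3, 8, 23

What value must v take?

23

The 8 variables together cover exactly {3, 5, 6, 8, 10, 23, 24, 26} — 8 values for 8 variables — and 10 appears only in q's list, so q = 10.
Among the 7 still-open variables, 6 fits only s (and all 7 values in {3, 5, 6, 8, 23, 24, 26} must be used), so s = 6.
Among the 6 still-open variables, 26 fits only r (and all 6 values in {3, 5, 8, 23, 24, 26} must be used), so r = 26.
t and u share exactly the 2 values {3, 8}; by pigeonhole those values go to them, so strike 3, 8 from h, v.
So v = 23.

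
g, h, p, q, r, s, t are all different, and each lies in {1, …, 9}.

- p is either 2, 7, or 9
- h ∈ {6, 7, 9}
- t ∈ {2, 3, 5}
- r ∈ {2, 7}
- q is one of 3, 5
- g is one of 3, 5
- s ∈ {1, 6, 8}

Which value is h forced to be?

6

g and q between them cover only {3, 5} — a naked pair. Remove those values from t.
t's domain is down to {2}, so t = 2. Eliminate 2 elsewhere: p, r.
r's domain is down to {7}, so r = 7. So h, p can't be 7.
p has just one choice, so p = 9. Eliminate 9 elsewhere: h.
So h = 6.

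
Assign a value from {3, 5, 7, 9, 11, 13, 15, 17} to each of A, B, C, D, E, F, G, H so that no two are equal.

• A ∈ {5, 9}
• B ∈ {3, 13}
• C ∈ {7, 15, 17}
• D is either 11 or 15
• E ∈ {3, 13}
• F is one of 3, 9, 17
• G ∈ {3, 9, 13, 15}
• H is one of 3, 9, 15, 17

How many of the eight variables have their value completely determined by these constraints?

The 8 variables draw from only 8 values {3, 5, 7, 9, 11, 13, 15, 17}, so each is used; only A can be 5, hence A = 5.
Among the 7 still-open variables, 7 fits only C (and all 7 values in {3, 7, 9, 11, 13, 15, 17} must be used), so C = 7.
Among the 6 still-open variables, 11 fits only D (and all 6 values in {3, 9, 11, 13, 15, 17} must be used), so D = 11.
The 2 variables B and E are confined to {3, 13}, which locks those values in; drop them from F, G, H.
Determined: A=5, C=7, D=11. The other variables each still have more than one consistent value. That makes 3.

3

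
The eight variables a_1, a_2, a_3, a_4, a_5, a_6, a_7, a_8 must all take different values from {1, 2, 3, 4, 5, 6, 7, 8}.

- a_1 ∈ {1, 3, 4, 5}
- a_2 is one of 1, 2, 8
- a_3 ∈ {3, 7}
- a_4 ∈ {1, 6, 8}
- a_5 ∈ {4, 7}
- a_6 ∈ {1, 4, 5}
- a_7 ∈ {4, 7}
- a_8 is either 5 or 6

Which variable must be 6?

Among the 8 variables, 2 fits only a_2 (and all 8 values in {1, 2, 3, 4, 5, 6, 7, 8} must be used), so a_2 = 2.
Among the 7 still-open variables, 8 fits only a_4 (and all 7 values in {1, 3, 4, 5, 6, 7, 8} must be used), so a_4 = 8.
Among the 6 still-open variables, 6 fits only a_8 (and all 6 values in {1, 3, 4, 5, 6, 7} must be used), so a_8 = 6.

a_8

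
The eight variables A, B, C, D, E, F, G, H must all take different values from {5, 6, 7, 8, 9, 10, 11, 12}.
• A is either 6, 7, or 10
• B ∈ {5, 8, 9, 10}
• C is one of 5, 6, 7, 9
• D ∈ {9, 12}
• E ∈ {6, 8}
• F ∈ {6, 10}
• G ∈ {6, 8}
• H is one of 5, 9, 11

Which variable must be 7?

The 8 variables draw from only 8 values {5, 6, 7, 8, 9, 10, 11, 12}, so each is used; only H can be 11, hence H = 11.
The 7 still-open variables draw from only 7 values {5, 6, 7, 8, 9, 10, 12}, so each is used; only D can be 12, hence D = 12.
The 2 variables E and G are confined to {6, 8}, which locks those values in; drop them from A, B, C, F.
F has just one choice, so F = 10. Strike 10 from A, B.
So 7 goes to A.

A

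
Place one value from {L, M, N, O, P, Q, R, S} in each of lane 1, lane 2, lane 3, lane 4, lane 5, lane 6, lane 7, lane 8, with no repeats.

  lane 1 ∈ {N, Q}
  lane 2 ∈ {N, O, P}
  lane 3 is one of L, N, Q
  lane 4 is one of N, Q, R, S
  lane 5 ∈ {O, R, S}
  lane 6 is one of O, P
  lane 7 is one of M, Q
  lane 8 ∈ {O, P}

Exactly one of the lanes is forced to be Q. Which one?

The 8 variables draw from only 8 values {L, M, N, O, P, Q, R, S}, so each is used; only lane 3 can be L, hence lane 3 = L.
The 7 still-open variables draw from only 7 values {M, N, O, P, Q, R, S}, so each is used; only lane 7 can be M, hence lane 7 = M.
The 2 variables lane 6 and lane 8 are confined to {O, P}, which locks those values in; drop them from lane 2, lane 5.
That leaves lane 2 = N. Eliminate N elsewhere: lane 1, lane 4.
So Q goes to lane 1.

lane 1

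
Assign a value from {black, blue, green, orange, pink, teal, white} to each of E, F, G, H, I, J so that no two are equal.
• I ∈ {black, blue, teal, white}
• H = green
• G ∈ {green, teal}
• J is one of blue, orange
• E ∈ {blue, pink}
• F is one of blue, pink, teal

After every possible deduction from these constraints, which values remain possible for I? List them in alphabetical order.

H's domain is down to {green}, so H = green. Remove green from G.
G must be teal (only option left). So F, I can't be teal.
E and F share exactly the 2 values {blue, pink}; by pigeonhole those values go to them, so strike blue, pink from I, J.
J must be orange (only option left).
No further eliminations apply; I can still be any of black, white.

black, white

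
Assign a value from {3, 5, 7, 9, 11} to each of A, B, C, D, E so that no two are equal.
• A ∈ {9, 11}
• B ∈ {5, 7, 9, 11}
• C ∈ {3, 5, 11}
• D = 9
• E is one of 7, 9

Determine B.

D's domain is down to {9}, so D = 9. So A, B, E can't be 9.
That leaves E = 7. Strike 7 from B.
A's domain is down to {11}, so A = 11. Eliminate 11 elsewhere: B, C.
So B = 5.

5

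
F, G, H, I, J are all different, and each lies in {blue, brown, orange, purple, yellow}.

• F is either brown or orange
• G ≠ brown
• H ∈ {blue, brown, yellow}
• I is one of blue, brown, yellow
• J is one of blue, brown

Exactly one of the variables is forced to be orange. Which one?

Among the 5 variables, purple fits only G (and all 5 values in {blue, brown, orange, purple, yellow} must be used), so G = purple.
The 4 still-open variables together cover exactly {blue, brown, orange, yellow} — 4 values for 4 variables — and orange appears only in F's list, so F = orange.

F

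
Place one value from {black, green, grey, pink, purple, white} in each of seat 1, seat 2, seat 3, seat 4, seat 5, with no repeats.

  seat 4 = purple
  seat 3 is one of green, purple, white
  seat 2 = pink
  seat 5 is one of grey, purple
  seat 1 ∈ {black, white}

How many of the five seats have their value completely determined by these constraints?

seat 2 has just one choice, so seat 2 = pink.
seat 4's domain is down to {purple}, so seat 4 = purple. Eliminate purple elsewhere: seat 3, seat 5.
seat 5 must be grey (only option left).
Determined: seat 2=pink, seat 4=purple, seat 5=grey. The other seats each still have more than one consistent value. That makes 3.

3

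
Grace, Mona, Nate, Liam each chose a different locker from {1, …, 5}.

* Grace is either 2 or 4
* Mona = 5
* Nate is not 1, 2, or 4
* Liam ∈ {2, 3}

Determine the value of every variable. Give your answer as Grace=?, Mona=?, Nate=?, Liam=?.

Grace=4, Mona=5, Nate=3, Liam=2

Mona's domain is down to {5}, so Mona = 5. Remove 5 from Nate.
Nate's domain is down to {3}, so Nate = 3. Remove 3 from Liam.
Liam has just one choice, so Liam = 2. Eliminate 2 elsewhere: Grace.
Grace must be 4 (only option left).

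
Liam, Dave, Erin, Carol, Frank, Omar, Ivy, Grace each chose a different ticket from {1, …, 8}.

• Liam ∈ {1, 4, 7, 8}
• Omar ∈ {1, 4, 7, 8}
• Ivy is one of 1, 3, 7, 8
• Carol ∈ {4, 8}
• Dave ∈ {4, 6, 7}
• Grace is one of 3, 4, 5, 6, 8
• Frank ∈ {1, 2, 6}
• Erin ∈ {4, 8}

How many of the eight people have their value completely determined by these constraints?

The 8 variables together cover exactly {1, 2, 3, 4, 5, 6, 7, 8} — 8 values for 8 variables — and 2 appears only in Frank's list, so Frank = 2.
The 7 still-open variables together cover exactly {1, 3, 4, 5, 6, 7, 8} — 7 values for 7 variables — and 5 appears only in Grace's list, so Grace = 5.
Among the 6 still-open variables, 3 fits only Ivy (and all 6 values in {1, 3, 4, 6, 7, 8} must be used), so Ivy = 3.
The 5 still-open variables together cover exactly {1, 4, 6, 7, 8} — 5 values for 5 variables — and 6 appears only in Dave's list, so Dave = 6.
Erin and Carol share exactly the 2 values {4, 8}; by pigeonhole those values go to them, so strike 4, 8 from Liam, Omar.
Determined: Dave=6, Frank=2, Ivy=3, Grace=5. The other people each still have more than one consistent value. That makes 4.

4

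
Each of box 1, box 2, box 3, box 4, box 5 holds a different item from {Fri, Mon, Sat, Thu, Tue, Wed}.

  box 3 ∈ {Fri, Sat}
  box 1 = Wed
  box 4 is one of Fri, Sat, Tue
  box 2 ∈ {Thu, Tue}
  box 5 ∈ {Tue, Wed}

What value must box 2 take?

Thu

box 1 has just one choice, so box 1 = Wed. So box 5 can't be Wed.
box 5 has just one choice, so box 5 = Tue. Strike Tue from box 2, box 4.
So box 2 = Thu.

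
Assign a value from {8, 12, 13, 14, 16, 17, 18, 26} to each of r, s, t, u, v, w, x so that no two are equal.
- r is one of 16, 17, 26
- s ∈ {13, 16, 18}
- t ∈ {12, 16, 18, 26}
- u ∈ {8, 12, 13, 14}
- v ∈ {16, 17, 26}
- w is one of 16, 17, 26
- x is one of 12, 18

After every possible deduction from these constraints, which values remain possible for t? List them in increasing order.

The 3 variables r, v, w are confined to {16, 17, 26}, which locks those values in; drop them from s, t.
t and x share exactly the 2 values {12, 18}; by pigeonhole those values go to them, so strike 12, 18 from s, u.
s has just one choice, so s = 13. Eliminate 13 elsewhere: u.
No further eliminations apply; t can still be any of 12, 18.

12, 18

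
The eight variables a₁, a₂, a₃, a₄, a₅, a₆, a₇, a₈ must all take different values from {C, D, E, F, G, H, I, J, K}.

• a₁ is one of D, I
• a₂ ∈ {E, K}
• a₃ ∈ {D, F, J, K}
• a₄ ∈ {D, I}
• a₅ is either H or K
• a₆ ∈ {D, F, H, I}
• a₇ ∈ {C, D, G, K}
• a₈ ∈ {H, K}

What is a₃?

a₁ and a₄ between them cover only {D, I} — a naked pair. Remove those values from a₃, a₆, a₇.
The 2 variables a₅ and a₈ are confined to {H, K}, which locks those values in; drop them from a₂, a₃, a₆, a₇.
a₂ must be E (only option left).
a₆ has just one choice, so a₆ = F. So a₃ can't be F.
So a₃ = J.

J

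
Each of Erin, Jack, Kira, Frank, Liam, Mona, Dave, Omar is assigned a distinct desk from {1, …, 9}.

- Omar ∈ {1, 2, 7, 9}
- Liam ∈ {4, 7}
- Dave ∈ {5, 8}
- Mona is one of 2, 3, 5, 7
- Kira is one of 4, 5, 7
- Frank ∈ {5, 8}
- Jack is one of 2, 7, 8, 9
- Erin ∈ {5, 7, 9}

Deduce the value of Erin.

The 8 variables together cover exactly {1, 2, 3, 4, 5, 7, 8, 9} — 8 values for 8 variables — and 1 appears only in Omar's list, so Omar = 1.
Among the 7 still-open variables, 3 fits only Mona (and all 7 values in {2, 3, 4, 5, 7, 8, 9} must be used), so Mona = 3.
The 6 still-open variables together cover exactly {2, 4, 5, 7, 8, 9} — 6 values for 6 variables — and 2 appears only in Jack's list, so Jack = 2.
The 5 still-open variables draw from only 5 values {4, 5, 7, 8, 9}, so each is used; only Erin can be 9, hence Erin = 9.

9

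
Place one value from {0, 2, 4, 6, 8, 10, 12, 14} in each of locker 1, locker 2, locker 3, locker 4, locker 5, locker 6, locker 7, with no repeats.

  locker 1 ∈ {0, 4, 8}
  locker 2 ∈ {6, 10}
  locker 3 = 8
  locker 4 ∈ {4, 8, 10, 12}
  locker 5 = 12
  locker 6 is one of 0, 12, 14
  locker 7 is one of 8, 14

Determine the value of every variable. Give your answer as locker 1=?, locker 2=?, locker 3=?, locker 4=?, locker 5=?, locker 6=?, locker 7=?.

locker 1=4, locker 2=6, locker 3=8, locker 4=10, locker 5=12, locker 6=0, locker 7=14

locker 3 must be 8 (only option left). So locker 1, locker 4, locker 7 can't be 8.
That leaves locker 5 = 12. Strike 12 from locker 4, locker 6.
locker 7 has just one choice, so locker 7 = 14. Strike 14 from locker 6.
locker 6's domain is down to {0}, so locker 6 = 0. Strike 0 from locker 1.
locker 1's domain is down to {4}, so locker 1 = 4. Strike 4 from locker 4.
locker 4's domain is down to {10}, so locker 4 = 10. Eliminate 10 elsewhere: locker 2.
locker 2's domain is down to {6}, so locker 2 = 6.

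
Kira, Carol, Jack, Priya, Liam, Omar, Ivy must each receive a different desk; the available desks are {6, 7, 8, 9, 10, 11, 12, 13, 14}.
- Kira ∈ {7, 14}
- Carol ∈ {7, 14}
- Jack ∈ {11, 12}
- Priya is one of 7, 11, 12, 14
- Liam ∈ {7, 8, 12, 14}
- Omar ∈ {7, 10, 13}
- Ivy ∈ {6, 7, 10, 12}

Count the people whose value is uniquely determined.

The 2 variables Kira and Carol are confined to {7, 14}, which locks those values in; drop them from Priya, Liam, Omar, Ivy.
Jack and Priya between them cover only {11, 12} — a naked pair. Remove those values from Liam, Ivy.
That leaves Liam = 8.
Determined: Liam=8. The other people each still have more than one consistent value. That makes 1.

1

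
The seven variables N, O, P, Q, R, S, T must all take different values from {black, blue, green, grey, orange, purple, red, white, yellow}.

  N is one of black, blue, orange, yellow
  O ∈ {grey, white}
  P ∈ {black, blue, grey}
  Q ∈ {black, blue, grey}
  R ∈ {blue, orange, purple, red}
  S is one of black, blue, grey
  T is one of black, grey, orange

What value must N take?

P, Q, S between them cover only {black, blue, grey} — a naked triple. Remove those values from N, O, R, T.
O's domain is down to {white}, so O = white.
That leaves T = orange. Eliminate orange elsewhere: N, R.
So N = yellow.

yellow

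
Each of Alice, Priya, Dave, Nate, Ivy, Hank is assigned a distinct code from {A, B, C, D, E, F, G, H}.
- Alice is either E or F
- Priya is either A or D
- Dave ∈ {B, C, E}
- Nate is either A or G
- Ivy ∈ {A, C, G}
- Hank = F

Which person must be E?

Hank has just one choice, so Hank = F. Strike F from Alice.
So E goes to Alice.

Alice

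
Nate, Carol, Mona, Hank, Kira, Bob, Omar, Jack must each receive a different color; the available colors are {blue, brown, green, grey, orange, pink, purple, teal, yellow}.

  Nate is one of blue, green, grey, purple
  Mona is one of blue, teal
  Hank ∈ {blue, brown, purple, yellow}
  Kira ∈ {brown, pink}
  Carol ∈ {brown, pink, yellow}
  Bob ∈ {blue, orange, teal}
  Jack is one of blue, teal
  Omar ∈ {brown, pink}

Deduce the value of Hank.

purple

Mona and Jack between them cover only {blue, teal} — a naked pair. Remove those values from Nate, Hank, Bob.
Bob's domain is down to {orange}, so Bob = orange.
Kira and Omar share exactly the 2 values {brown, pink}; by pigeonhole those values go to them, so strike brown, pink from Carol, Hank.
That leaves Carol = yellow. Remove yellow from Hank.
So Hank = purple.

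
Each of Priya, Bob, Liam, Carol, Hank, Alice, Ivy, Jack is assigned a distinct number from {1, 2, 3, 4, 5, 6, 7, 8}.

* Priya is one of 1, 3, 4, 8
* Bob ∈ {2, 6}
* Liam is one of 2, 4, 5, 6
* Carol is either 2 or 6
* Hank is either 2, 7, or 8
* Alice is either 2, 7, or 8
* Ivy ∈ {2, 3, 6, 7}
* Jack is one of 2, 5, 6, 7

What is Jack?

5

The 8 variables draw from only 8 values {1, 2, 3, 4, 5, 6, 7, 8}, so each is used; only Priya can be 1, hence Priya = 1.
The 7 still-open variables draw from only 7 values {2, 3, 4, 5, 6, 7, 8}, so each is used; only Ivy can be 3, hence Ivy = 3.
The 6 still-open variables draw from only 6 values {2, 4, 5, 6, 7, 8}, so each is used; only Liam can be 4, hence Liam = 4.
The 5 still-open variables together cover exactly {2, 5, 6, 7, 8} — 5 values for 5 variables — and 5 appears only in Jack's list, so Jack = 5.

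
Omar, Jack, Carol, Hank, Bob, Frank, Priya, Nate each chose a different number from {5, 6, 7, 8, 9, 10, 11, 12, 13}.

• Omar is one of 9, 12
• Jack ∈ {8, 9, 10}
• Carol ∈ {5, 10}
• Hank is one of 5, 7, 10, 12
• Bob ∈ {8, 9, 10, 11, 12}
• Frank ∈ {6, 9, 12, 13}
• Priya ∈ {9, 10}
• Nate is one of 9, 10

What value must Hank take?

7

Priya and Nate share exactly the 2 values {9, 10}; by pigeonhole those values go to them, so strike 9, 10 from Omar, Jack, Carol, Hank, Bob, Frank.
Omar has just one choice, so Omar = 12. Strike 12 from Hank, Bob, Frank.
Jack must be 8 (only option left). Remove 8 from Bob.
Carol has just one choice, so Carol = 5. Remove 5 from Hank.
So Hank = 7.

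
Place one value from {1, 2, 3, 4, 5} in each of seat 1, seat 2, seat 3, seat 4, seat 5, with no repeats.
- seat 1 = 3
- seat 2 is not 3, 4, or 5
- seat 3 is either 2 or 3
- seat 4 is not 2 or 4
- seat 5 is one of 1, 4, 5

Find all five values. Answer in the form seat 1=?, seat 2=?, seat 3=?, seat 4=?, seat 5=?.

seat 1=3, seat 2=1, seat 3=2, seat 4=5, seat 5=4

seat 1 has just one choice, so seat 1 = 3. Eliminate 3 elsewhere: seat 3, seat 4.
seat 3 has just one choice, so seat 3 = 2. Remove 2 from seat 2.
seat 2 must be 1 (only option left). Eliminate 1 elsewhere: seat 4, seat 5.
seat 4 must be 5 (only option left). Remove 5 from seat 5.
seat 5 has just one choice, so seat 5 = 4.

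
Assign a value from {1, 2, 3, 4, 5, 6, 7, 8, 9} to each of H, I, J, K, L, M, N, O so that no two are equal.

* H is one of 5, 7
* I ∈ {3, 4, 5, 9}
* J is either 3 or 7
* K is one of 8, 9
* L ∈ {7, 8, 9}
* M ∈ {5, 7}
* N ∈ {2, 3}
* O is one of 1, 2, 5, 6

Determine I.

The 2 variables H and M are confined to {5, 7}, which locks those values in; drop them from I, J, L, O.
J's domain is down to {3}, so J = 3. So I, N can't be 3.
N has just one choice, so N = 2. Eliminate 2 elsewhere: O.
K and L between them cover only {8, 9} — a naked pair. Remove those values from I.
So I = 4.

4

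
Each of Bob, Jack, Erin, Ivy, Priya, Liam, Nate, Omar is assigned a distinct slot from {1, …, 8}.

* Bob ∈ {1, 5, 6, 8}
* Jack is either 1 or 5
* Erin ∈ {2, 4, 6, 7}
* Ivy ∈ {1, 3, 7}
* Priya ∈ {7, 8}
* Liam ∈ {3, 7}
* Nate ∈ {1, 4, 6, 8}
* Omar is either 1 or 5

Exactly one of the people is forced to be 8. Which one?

Among the 8 variables, 2 fits only Erin (and all 8 values in {1, 2, 3, 4, 5, 6, 7, 8} must be used), so Erin = 2.
The 7 still-open variables together cover exactly {1, 3, 4, 5, 6, 7, 8} — 7 values for 7 variables — and 4 appears only in Nate's list, so Nate = 4.
The 6 still-open variables together cover exactly {1, 3, 5, 6, 7, 8} — 6 values for 6 variables — and 6 appears only in Bob's list, so Bob = 6.
The 5 still-open variables together cover exactly {1, 3, 5, 7, 8} — 5 values for 5 variables — and 8 appears only in Priya's list, so Priya = 8.

Priya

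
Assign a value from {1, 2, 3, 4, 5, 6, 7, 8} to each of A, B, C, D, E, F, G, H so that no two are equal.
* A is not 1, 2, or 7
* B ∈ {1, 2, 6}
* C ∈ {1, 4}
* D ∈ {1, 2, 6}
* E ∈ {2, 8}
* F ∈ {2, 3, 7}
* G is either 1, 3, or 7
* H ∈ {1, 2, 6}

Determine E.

8

Among the 8 variables, 5 fits only A (and all 8 values in {1, 2, 3, 4, 5, 6, 7, 8} must be used), so A = 5.
The 7 still-open variables together cover exactly {1, 2, 3, 4, 6, 7, 8} — 7 values for 7 variables — and 4 appears only in C's list, so C = 4.
The 6 still-open variables draw from only 6 values {1, 2, 3, 6, 7, 8}, so each is used; only E can be 8, hence E = 8.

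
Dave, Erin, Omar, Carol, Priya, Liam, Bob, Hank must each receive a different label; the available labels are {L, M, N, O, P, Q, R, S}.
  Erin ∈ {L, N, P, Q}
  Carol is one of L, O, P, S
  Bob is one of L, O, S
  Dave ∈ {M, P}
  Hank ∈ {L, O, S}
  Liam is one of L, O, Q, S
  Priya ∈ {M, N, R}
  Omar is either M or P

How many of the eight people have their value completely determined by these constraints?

The 8 variables draw from only 8 values {L, M, N, O, P, Q, R, S}, so each is used; only Priya can be R, hence Priya = R.
The 7 still-open variables draw from only 7 values {L, M, N, O, P, Q, S}, so each is used; only Erin can be N, hence Erin = N.
The 6 still-open variables together cover exactly {L, M, O, P, Q, S} — 6 values for 6 variables — and Q appears only in Liam's list, so Liam = Q.
Dave and Omar between them cover only {M, P} — a naked pair. Remove those values from Carol.
Determined: Erin=N, Priya=R, Liam=Q. The other people each still have more than one consistent value. That makes 3.

3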